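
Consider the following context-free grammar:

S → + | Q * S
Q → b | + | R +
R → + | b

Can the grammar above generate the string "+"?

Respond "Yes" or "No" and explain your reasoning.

Yes - a valid derivation exists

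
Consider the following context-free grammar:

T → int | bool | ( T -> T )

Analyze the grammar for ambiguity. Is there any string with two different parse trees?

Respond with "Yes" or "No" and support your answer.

No - the grammar is unambiguous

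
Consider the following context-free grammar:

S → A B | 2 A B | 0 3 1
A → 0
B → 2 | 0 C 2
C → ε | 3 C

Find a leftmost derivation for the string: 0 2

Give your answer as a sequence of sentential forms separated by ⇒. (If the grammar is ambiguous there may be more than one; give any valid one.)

S ⇒ A B ⇒ 0 B ⇒ 0 2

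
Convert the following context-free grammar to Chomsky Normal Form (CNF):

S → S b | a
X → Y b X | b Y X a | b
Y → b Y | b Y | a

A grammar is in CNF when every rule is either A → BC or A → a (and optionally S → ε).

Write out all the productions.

TB → b; S → a; TA → a; X → b; Y → a; S → S TB; X → Y X0; X0 → TB X; X → TB X1; X1 → Y X2; X2 → X TA; Y → TB Y; Y → TB Y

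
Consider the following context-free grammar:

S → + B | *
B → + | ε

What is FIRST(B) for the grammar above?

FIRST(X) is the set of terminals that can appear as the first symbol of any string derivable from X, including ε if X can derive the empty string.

We compute FIRST(B) using the standard algorithm.
FIRST(B) = {+, ε}
FIRST(S) = {*, +}
Therefore, FIRST(B) = {+, ε}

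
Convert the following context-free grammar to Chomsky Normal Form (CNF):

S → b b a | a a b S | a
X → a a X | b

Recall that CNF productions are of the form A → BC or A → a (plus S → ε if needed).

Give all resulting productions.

TB → b; TA → a; S → a; X → b; S → TB X0; X0 → TB TA; S → TA X1; X1 → TA X2; X2 → TB S; X → TA X3; X3 → TA X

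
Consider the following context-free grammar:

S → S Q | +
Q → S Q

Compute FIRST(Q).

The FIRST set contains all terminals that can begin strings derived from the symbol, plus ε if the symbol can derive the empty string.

We compute FIRST(Q) using the standard algorithm.
FIRST(Q) = {+}
FIRST(S) = {+}
Therefore, FIRST(Q) = {+}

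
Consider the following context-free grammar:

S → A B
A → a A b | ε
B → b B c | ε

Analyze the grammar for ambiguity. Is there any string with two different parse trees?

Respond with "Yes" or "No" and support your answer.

No - the grammar is unambiguous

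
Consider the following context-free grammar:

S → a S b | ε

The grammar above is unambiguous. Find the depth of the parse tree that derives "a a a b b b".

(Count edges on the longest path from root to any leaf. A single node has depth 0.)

4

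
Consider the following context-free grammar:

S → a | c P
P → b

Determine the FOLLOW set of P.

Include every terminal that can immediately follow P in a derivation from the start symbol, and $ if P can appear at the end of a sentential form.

We compute FOLLOW(P) using the standard algorithm.
FOLLOW(S) starts with {$}.
FIRST(P) = {b}
FIRST(S) = {a, c}
FOLLOW(P) = {$}
FOLLOW(S) = {$}
Therefore, FOLLOW(P) = {$}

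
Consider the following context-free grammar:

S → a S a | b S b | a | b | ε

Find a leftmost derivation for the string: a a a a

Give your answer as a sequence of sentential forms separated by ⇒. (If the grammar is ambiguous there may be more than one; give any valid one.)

S ⇒ a S a ⇒ a a S a a ⇒ a a a a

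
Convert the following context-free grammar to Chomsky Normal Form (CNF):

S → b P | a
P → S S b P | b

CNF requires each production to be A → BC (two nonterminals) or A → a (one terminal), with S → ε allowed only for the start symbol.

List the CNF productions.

TB → b; S → a; P → b; S → TB P; P → S X0; X0 → S X1; X1 → TB P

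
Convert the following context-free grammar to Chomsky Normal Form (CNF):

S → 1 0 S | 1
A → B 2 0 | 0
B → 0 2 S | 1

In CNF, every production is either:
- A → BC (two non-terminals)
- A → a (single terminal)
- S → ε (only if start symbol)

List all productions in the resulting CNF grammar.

T1 → 1; T0 → 0; S → 1; T2 → 2; A → 0; B → 1; S → T1 X0; X0 → T0 S; A → B X1; X1 → T2 T0; B → T0 X2; X2 → T2 S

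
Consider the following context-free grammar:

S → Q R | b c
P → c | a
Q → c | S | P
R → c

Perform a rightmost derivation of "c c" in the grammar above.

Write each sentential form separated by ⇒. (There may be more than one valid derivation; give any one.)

S ⇒ Q R ⇒ Q c ⇒ c c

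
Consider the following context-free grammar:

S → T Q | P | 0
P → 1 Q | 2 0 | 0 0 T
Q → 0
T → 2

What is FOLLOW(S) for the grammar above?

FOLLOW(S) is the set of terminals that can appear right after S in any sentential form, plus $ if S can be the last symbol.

We compute FOLLOW(S) using the standard algorithm.
FOLLOW(S) starts with {$}.
FIRST(P) = {0, 1, 2}
FIRST(Q) = {0}
FIRST(S) = {0, 1, 2}
FIRST(T) = {2}
FOLLOW(P) = {$}
FOLLOW(Q) = {$}
FOLLOW(S) = {$}
FOLLOW(T) = {$, 0}
Therefore, FOLLOW(S) = {$}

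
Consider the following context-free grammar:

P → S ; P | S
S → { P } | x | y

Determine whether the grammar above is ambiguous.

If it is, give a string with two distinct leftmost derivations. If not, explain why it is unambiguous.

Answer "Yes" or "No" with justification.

No - the grammar is unambiguous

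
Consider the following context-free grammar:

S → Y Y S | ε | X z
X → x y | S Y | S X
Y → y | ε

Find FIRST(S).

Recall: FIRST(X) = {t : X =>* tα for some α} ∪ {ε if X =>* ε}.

We compute FIRST(S) using the standard algorithm.
FIRST(S) = {x, y, z, ε}
FIRST(X) = {x, y, z, ε}
FIRST(Y) = {y, ε}
Therefore, FIRST(S) = {x, y, z, ε}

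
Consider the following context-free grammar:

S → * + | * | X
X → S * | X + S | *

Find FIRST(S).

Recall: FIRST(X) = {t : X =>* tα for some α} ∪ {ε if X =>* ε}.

We compute FIRST(S) using the standard algorithm.
FIRST(S) = {*}
FIRST(X) = {*}
Therefore, FIRST(S) = {*}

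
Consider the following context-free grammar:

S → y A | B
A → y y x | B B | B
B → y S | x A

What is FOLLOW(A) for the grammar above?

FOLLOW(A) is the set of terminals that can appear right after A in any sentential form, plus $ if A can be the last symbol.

We compute FOLLOW(A) using the standard algorithm.
FOLLOW(S) starts with {$}.
FIRST(A) = {x, y}
FIRST(B) = {x, y}
FIRST(S) = {x, y}
FOLLOW(A) = {$, x, y}
FOLLOW(B) = {$, x, y}
FOLLOW(S) = {$, x, y}
Therefore, FOLLOW(A) = {$, x, y}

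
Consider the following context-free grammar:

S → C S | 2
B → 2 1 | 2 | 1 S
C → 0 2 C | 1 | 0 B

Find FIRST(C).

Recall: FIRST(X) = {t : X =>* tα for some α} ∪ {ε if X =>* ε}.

We compute FIRST(C) using the standard algorithm.
FIRST(B) = {1, 2}
FIRST(C) = {0, 1}
FIRST(S) = {0, 1, 2}
Therefore, FIRST(C) = {0, 1}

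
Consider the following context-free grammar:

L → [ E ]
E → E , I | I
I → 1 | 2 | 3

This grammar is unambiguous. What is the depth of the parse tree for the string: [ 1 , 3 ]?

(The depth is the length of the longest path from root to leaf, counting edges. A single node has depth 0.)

4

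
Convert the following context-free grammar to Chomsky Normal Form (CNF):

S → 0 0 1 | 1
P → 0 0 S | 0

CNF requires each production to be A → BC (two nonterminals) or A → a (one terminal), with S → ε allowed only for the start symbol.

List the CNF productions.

T0 → 0; T1 → 1; S → 1; P → 0; S → T0 X0; X0 → T0 T1; P → T0 X1; X1 → T0 S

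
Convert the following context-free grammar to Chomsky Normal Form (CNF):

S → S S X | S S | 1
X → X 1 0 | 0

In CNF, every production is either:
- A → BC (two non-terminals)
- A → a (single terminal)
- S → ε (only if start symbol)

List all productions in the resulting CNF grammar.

S → 1; T1 → 1; T0 → 0; X → 0; S → S X0; X0 → S X; S → S S; X → X X1; X1 → T1 T0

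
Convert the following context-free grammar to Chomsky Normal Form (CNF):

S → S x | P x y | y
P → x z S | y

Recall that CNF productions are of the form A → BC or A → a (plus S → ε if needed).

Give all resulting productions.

TX → x; TY → y; S → y; TZ → z; P → y; S → S TX; S → P X0; X0 → TX TY; P → TX X1; X1 → TZ S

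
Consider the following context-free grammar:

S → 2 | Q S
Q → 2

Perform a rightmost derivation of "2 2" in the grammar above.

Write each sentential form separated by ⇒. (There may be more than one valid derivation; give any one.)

S ⇒ Q S ⇒ Q 2 ⇒ 2 2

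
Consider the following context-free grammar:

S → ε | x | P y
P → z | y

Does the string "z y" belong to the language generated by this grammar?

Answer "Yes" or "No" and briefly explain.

Yes - a valid derivation exists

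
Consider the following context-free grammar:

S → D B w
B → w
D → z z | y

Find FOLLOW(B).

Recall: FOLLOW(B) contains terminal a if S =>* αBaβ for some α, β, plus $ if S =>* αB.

We compute FOLLOW(B) using the standard algorithm.
FOLLOW(S) starts with {$}.
FIRST(B) = {w}
FIRST(D) = {y, z}
FIRST(S) = {y, z}
FOLLOW(B) = {w}
FOLLOW(D) = {w}
FOLLOW(S) = {$}
Therefore, FOLLOW(B) = {w}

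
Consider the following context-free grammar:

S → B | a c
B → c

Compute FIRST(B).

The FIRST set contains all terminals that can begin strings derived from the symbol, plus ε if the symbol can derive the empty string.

We compute FIRST(B) using the standard algorithm.
FIRST(B) = {c}
FIRST(S) = {a, c}
Therefore, FIRST(B) = {c}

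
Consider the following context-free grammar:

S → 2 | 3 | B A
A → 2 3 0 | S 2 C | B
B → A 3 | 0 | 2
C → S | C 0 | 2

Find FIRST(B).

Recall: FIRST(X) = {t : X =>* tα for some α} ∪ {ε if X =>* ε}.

We compute FIRST(B) using the standard algorithm.
FIRST(A) = {0, 2, 3}
FIRST(B) = {0, 2, 3}
FIRST(C) = {0, 2, 3}
FIRST(S) = {0, 2, 3}
Therefore, FIRST(B) = {0, 2, 3}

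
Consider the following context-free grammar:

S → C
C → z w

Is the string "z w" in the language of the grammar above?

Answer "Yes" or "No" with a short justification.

Yes - a valid derivation exists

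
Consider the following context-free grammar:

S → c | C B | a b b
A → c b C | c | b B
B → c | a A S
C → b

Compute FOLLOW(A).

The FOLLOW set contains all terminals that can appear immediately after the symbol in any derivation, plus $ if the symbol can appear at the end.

We compute FOLLOW(A) using the standard algorithm.
FOLLOW(S) starts with {$}.
FIRST(A) = {b, c}
FIRST(B) = {a, c}
FIRST(C) = {b}
FIRST(S) = {a, b, c}
FOLLOW(A) = {a, b, c}
FOLLOW(B) = {$, a, b, c}
FOLLOW(C) = {a, b, c}
FOLLOW(S) = {$, a, b, c}
Therefore, FOLLOW(A) = {a, b, c}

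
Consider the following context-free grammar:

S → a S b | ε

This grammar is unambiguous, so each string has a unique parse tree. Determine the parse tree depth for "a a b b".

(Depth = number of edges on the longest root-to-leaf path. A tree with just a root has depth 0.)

3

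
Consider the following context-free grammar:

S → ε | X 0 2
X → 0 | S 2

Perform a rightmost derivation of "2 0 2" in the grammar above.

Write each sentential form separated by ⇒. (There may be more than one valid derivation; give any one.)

S ⇒ X 0 2 ⇒ S 2 0 2 ⇒ 2 0 2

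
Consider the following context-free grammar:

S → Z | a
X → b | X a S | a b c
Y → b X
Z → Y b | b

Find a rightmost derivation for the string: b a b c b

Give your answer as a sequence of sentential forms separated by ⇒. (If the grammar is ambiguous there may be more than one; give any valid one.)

S ⇒ Z ⇒ Y b ⇒ b X b ⇒ b a b c b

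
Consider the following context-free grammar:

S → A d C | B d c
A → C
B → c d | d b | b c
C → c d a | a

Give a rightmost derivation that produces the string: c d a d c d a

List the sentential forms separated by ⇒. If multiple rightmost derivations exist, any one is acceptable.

S ⇒ A d C ⇒ A d c d a ⇒ C d c d a ⇒ c d a d c d a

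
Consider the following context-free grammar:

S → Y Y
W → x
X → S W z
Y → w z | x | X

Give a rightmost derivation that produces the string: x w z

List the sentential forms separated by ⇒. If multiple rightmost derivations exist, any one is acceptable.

S ⇒ Y Y ⇒ Y w z ⇒ x w z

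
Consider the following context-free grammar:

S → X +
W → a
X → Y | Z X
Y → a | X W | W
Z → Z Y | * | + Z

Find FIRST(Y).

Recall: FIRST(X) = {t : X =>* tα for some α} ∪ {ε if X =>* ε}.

We compute FIRST(Y) using the standard algorithm.
FIRST(S) = {*, +, a}
FIRST(W) = {a}
FIRST(X) = {*, +, a}
FIRST(Y) = {*, +, a}
FIRST(Z) = {*, +}
Therefore, FIRST(Y) = {*, +, a}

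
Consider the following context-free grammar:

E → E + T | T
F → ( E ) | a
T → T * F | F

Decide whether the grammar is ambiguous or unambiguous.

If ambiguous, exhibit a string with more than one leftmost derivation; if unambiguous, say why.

Unambiguous - every string in the language has a unique leftmost derivation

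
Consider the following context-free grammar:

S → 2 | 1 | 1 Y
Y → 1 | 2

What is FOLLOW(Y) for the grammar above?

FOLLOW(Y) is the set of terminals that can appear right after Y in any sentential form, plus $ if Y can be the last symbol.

We compute FOLLOW(Y) using the standard algorithm.
FOLLOW(S) starts with {$}.
FIRST(S) = {1, 2}
FIRST(Y) = {1, 2}
FOLLOW(S) = {$}
FOLLOW(Y) = {$}
Therefore, FOLLOW(Y) = {$}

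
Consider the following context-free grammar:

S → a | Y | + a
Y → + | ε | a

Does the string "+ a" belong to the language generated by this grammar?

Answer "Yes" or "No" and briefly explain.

Yes - a valid derivation exists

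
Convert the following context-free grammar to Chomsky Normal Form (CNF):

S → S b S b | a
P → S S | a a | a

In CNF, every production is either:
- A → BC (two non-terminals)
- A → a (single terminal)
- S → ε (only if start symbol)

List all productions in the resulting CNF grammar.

TB → b; S → a; TA → a; P → a; S → S X0; X0 → TB X1; X1 → S TB; P → S S; P → TA TA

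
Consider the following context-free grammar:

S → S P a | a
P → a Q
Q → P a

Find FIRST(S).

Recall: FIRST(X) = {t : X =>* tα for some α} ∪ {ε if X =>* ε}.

We compute FIRST(S) using the standard algorithm.
FIRST(P) = {a}
FIRST(Q) = {a}
FIRST(S) = {a}
Therefore, FIRST(S) = {a}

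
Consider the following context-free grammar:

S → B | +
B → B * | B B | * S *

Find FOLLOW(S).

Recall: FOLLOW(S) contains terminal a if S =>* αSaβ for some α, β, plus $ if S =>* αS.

We compute FOLLOW(S) using the standard algorithm.
FOLLOW(S) starts with {$}.
FIRST(B) = {*}
FIRST(S) = {*, +}
FOLLOW(B) = {$, *}
FOLLOW(S) = {$, *}
Therefore, FOLLOW(S) = {$, *}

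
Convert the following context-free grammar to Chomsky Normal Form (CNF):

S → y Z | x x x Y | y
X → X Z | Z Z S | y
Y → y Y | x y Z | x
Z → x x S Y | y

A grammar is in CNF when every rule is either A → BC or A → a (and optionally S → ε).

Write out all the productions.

TY → y; TX → x; S → y; X → y; Y → x; Z → y; S → TY Z; S → TX X0; X0 → TX X1; X1 → TX Y; X → X Z; X → Z X2; X2 → Z S; Y → TY Y; Y → TX X3; X3 → TY Z; Z → TX X4; X4 → TX X5; X5 → S Y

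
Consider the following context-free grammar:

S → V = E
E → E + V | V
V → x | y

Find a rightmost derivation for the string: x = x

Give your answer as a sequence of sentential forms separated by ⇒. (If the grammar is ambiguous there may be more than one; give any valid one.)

S ⇒ V = E ⇒ V = V ⇒ V = x ⇒ x = x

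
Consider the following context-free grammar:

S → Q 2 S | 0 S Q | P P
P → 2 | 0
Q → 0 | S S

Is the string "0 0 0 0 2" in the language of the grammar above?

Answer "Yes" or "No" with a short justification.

No - no valid derivation exists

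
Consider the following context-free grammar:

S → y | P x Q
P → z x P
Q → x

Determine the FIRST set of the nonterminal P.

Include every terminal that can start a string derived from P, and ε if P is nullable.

We compute FIRST(P) using the standard algorithm.
FIRST(P) = {z}
FIRST(Q) = {x}
FIRST(S) = {y, z}
Therefore, FIRST(P) = {z}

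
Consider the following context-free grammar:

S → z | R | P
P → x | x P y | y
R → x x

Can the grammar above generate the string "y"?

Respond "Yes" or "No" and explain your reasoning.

Yes - a valid derivation exists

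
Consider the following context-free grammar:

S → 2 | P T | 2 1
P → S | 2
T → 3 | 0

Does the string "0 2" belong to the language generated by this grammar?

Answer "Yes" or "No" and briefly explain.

No - no valid derivation exists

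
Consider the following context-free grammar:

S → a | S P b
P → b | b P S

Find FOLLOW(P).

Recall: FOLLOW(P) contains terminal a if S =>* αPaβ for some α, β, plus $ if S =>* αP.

We compute FOLLOW(P) using the standard algorithm.
FOLLOW(S) starts with {$}.
FIRST(P) = {b}
FIRST(S) = {a}
FOLLOW(P) = {a, b}
FOLLOW(S) = {$, a, b}
Therefore, FOLLOW(P) = {a, b}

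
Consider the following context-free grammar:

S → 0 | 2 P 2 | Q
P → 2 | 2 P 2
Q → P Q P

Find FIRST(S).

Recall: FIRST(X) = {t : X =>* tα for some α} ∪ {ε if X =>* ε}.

We compute FIRST(S) using the standard algorithm.
FIRST(P) = {2}
FIRST(Q) = {2}
FIRST(S) = {0, 2}
Therefore, FIRST(S) = {0, 2}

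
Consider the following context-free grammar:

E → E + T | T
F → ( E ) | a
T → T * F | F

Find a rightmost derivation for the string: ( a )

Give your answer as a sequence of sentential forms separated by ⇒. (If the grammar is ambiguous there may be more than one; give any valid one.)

E ⇒ T ⇒ F ⇒ ( E ) ⇒ ( T ) ⇒ ( F ) ⇒ ( a )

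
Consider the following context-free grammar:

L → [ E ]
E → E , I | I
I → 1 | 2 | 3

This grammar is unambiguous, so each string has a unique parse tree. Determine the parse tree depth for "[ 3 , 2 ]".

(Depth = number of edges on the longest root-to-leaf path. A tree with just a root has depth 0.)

4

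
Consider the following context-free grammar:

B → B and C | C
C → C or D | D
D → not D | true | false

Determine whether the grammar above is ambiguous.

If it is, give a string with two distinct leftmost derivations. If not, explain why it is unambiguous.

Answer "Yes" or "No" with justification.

No - the grammar is unambiguous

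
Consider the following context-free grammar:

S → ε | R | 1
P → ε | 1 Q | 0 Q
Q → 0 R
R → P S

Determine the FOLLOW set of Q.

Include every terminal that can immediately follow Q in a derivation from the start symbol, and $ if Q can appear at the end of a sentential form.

We compute FOLLOW(Q) using the standard algorithm.
FOLLOW(S) starts with {$}.
FIRST(P) = {0, 1, ε}
FIRST(Q) = {0}
FIRST(R) = {0, 1, ε}
FIRST(S) = {0, 1, ε}
FOLLOW(P) = {$, 0, 1}
FOLLOW(Q) = {$, 0, 1}
FOLLOW(R) = {$, 0, 1}
FOLLOW(S) = {$, 0, 1}
Therefore, FOLLOW(Q) = {$, 0, 1}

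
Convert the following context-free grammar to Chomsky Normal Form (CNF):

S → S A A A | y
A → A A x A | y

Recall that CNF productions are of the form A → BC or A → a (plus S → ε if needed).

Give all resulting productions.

S → y; TX → x; A → y; S → S X0; X0 → A X1; X1 → A A; A → A X2; X2 → A X3; X3 → TX A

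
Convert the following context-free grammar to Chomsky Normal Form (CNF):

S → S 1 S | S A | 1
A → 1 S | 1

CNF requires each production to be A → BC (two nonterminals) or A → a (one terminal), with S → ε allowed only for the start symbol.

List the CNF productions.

T1 → 1; S → 1; A → 1; S → S X0; X0 → T1 S; S → S A; A → T1 S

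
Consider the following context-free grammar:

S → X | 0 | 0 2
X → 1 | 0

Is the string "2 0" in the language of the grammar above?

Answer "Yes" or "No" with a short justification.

No - no valid derivation exists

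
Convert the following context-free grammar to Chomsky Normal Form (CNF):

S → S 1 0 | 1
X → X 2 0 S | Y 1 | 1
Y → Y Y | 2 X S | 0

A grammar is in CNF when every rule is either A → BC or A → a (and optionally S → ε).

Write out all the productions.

T1 → 1; T0 → 0; S → 1; T2 → 2; X → 1; Y → 0; S → S X0; X0 → T1 T0; X → X X1; X1 → T2 X2; X2 → T0 S; X → Y T1; Y → Y Y; Y → T2 X3; X3 → X S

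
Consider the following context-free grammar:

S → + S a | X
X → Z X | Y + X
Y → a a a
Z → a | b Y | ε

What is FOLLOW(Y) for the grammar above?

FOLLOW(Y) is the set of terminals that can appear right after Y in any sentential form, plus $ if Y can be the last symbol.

We compute FOLLOW(Y) using the standard algorithm.
FOLLOW(S) starts with {$}.
FIRST(S) = {+, a, b}
FIRST(X) = {a, b}
FIRST(Y) = {a}
FIRST(Z) = {a, b, ε}
FOLLOW(S) = {$, a}
FOLLOW(X) = {$, a}
FOLLOW(Y) = {+, a, b}
FOLLOW(Z) = {a, b}
Therefore, FOLLOW(Y) = {+, a, b}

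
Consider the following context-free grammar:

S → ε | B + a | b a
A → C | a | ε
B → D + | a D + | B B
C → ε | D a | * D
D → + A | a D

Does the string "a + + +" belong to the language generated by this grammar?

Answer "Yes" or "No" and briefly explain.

No - no valid derivation exists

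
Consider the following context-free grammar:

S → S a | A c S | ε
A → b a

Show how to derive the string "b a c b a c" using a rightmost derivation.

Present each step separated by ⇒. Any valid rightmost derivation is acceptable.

S ⇒ A c S ⇒ A c A c S ⇒ A c A c ⇒ A c b a c ⇒ b a c b a c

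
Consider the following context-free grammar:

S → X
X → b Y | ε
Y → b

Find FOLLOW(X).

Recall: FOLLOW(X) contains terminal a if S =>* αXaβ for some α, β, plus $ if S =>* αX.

We compute FOLLOW(X) using the standard algorithm.
FOLLOW(S) starts with {$}.
FIRST(S) = {b, ε}
FIRST(X) = {b, ε}
FIRST(Y) = {b}
FOLLOW(S) = {$}
FOLLOW(X) = {$}
FOLLOW(Y) = {$}
Therefore, FOLLOW(X) = {$}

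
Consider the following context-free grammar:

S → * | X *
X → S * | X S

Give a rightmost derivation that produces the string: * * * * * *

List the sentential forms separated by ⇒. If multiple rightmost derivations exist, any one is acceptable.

S ⇒ X * ⇒ S * * ⇒ X * * * ⇒ X S * * * ⇒ X * * * * ⇒ S * * * * * ⇒ * * * * * *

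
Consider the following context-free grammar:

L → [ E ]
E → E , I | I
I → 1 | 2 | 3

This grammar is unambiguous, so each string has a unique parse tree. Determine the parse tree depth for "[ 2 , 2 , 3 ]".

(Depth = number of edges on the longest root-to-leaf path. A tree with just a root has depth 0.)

5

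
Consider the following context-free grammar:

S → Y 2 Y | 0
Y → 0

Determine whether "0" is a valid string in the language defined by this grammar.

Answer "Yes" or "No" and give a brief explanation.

Yes - a valid derivation exists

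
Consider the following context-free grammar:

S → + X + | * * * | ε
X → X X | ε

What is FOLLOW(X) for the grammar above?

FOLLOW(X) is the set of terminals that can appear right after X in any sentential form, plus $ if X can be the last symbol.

We compute FOLLOW(X) using the standard algorithm.
FOLLOW(S) starts with {$}.
FIRST(S) = {*, +, ε}
FIRST(X) = {ε}
FOLLOW(S) = {$}
FOLLOW(X) = {+}
Therefore, FOLLOW(X) = {+}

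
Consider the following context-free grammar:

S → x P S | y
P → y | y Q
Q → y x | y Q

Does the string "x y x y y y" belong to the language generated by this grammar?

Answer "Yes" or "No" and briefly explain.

No - no valid derivation exists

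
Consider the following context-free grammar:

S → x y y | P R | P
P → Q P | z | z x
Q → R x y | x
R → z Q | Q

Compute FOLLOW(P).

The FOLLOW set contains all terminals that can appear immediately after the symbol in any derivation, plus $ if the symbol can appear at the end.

We compute FOLLOW(P) using the standard algorithm.
FOLLOW(S) starts with {$}.
FIRST(P) = {x, z}
FIRST(Q) = {x, z}
FIRST(R) = {x, z}
FIRST(S) = {x, z}
FOLLOW(P) = {$, x, z}
FOLLOW(Q) = {$, x, z}
FOLLOW(R) = {$, x}
FOLLOW(S) = {$}
Therefore, FOLLOW(P) = {$, x, z}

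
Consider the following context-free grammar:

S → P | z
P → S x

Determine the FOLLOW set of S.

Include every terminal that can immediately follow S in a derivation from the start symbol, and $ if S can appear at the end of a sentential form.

We compute FOLLOW(S) using the standard algorithm.
FOLLOW(S) starts with {$}.
FIRST(P) = {z}
FIRST(S) = {z}
FOLLOW(P) = {$, x}
FOLLOW(S) = {$, x}
Therefore, FOLLOW(S) = {$, x}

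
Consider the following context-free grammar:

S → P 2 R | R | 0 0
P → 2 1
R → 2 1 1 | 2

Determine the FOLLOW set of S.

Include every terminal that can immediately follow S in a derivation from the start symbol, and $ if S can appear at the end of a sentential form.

We compute FOLLOW(S) using the standard algorithm.
FOLLOW(S) starts with {$}.
FIRST(P) = {2}
FIRST(R) = {2}
FIRST(S) = {0, 2}
FOLLOW(P) = {2}
FOLLOW(R) = {$}
FOLLOW(S) = {$}
Therefore, FOLLOW(S) = {$}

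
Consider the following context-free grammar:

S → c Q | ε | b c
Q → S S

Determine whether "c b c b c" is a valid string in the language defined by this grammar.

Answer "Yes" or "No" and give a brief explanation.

Yes - a valid derivation exists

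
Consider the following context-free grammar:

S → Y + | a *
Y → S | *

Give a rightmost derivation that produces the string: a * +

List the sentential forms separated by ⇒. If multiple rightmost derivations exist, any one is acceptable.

S ⇒ Y + ⇒ S + ⇒ a * +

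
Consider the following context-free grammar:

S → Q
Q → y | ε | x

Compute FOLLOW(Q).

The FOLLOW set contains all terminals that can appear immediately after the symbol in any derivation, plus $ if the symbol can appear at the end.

We compute FOLLOW(Q) using the standard algorithm.
FOLLOW(S) starts with {$}.
FIRST(Q) = {x, y, ε}
FIRST(S) = {x, y, ε}
FOLLOW(Q) = {$}
FOLLOW(S) = {$}
Therefore, FOLLOW(Q) = {$}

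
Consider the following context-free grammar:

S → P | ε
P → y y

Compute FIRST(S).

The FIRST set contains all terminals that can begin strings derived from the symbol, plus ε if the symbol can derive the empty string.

We compute FIRST(S) using the standard algorithm.
FIRST(P) = {y}
FIRST(S) = {y, ε}
Therefore, FIRST(S) = {y, ε}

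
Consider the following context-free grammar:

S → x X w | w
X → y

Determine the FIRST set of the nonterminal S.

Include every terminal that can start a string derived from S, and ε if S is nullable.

We compute FIRST(S) using the standard algorithm.
FIRST(S) = {w, x}
FIRST(X) = {y}
Therefore, FIRST(S) = {w, x}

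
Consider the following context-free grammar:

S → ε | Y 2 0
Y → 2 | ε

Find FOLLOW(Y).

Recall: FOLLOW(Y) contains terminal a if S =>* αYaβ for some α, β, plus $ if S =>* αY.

We compute FOLLOW(Y) using the standard algorithm.
FOLLOW(S) starts with {$}.
FIRST(S) = {2, ε}
FIRST(Y) = {2, ε}
FOLLOW(S) = {$}
FOLLOW(Y) = {2}
Therefore, FOLLOW(Y) = {2}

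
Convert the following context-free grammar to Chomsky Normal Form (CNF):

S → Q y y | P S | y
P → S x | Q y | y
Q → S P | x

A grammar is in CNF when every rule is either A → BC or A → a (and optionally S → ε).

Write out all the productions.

TY → y; S → y; TX → x; P → y; Q → x; S → Q X0; X0 → TY TY; S → P S; P → S TX; P → Q TY; Q → S P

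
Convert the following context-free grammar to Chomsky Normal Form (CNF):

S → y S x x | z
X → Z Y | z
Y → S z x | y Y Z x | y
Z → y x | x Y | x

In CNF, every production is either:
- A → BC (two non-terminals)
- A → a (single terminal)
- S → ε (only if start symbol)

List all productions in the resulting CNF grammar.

TY → y; TX → x; S → z; X → z; TZ → z; Y → y; Z → x; S → TY X0; X0 → S X1; X1 → TX TX; X → Z Y; Y → S X2; X2 → TZ TX; Y → TY X3; X3 → Y X4; X4 → Z TX; Z → TY TX; Z → TX Y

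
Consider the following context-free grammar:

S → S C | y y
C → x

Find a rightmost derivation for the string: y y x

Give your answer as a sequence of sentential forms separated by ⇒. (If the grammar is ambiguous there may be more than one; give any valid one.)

S ⇒ S C ⇒ S x ⇒ y y x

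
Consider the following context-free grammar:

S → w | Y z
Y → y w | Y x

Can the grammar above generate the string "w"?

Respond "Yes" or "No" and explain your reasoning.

Yes - a valid derivation exists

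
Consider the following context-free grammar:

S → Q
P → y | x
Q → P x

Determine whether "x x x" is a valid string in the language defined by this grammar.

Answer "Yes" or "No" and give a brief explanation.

No - no valid derivation exists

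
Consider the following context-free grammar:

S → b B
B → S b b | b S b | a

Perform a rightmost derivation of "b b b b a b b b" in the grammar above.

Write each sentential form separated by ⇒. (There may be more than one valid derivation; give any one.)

S ⇒ b B ⇒ b S b b ⇒ b b B b b ⇒ b b b S b b b ⇒ b b b b B b b b ⇒ b b b b a b b b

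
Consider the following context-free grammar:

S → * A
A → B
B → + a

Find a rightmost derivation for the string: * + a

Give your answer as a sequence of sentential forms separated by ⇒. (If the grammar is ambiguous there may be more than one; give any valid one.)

S ⇒ * A ⇒ * B ⇒ * + a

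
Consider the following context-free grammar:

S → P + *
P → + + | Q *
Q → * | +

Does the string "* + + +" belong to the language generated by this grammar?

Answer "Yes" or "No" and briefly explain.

No - no valid derivation exists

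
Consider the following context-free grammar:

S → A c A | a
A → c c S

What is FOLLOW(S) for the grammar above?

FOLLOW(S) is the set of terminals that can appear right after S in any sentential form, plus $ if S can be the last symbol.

We compute FOLLOW(S) using the standard algorithm.
FOLLOW(S) starts with {$}.
FIRST(A) = {c}
FIRST(S) = {a, c}
FOLLOW(A) = {$, c}
FOLLOW(S) = {$, c}
Therefore, FOLLOW(S) = {$, c}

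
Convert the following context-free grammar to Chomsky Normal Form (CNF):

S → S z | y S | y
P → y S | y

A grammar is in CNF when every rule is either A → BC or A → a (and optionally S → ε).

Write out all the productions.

TZ → z; TY → y; S → y; P → y; S → S TZ; S → TY S; P → TY S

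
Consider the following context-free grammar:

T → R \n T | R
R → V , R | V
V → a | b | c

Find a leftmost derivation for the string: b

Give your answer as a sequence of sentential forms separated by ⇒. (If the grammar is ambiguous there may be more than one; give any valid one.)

T ⇒ R ⇒ V ⇒ b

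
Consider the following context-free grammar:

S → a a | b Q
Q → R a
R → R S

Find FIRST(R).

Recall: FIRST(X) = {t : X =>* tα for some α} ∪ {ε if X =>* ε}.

We compute FIRST(R) using the standard algorithm.
FIRST(Q) = {}
FIRST(R) = {}
FIRST(S) = {a, b}
Therefore, FIRST(R) = {}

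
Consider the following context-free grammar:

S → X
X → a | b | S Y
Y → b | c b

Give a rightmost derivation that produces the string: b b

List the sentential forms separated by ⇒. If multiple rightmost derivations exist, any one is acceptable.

S ⇒ X ⇒ S Y ⇒ S b ⇒ X b ⇒ b b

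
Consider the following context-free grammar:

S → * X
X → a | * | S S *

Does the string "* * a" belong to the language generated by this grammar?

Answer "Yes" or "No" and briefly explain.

No - no valid derivation exists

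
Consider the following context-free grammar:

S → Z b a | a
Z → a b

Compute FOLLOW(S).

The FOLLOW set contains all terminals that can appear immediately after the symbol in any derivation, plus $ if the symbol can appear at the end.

We compute FOLLOW(S) using the standard algorithm.
FOLLOW(S) starts with {$}.
FIRST(S) = {a}
FIRST(Z) = {a}
FOLLOW(S) = {$}
FOLLOW(Z) = {b}
Therefore, FOLLOW(S) = {$}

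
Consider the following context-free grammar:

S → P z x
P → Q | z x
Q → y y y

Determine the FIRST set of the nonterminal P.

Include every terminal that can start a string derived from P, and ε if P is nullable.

We compute FIRST(P) using the standard algorithm.
FIRST(P) = {y, z}
FIRST(Q) = {y}
FIRST(S) = {y, z}
Therefore, FIRST(P) = {y, z}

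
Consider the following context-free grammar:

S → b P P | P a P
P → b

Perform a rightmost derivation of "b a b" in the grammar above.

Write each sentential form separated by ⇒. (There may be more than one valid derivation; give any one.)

S ⇒ P a P ⇒ P a b ⇒ b a b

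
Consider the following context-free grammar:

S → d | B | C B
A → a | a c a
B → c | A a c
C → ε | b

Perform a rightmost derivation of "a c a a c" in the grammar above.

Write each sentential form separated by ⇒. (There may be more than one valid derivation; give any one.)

S ⇒ B ⇒ A a c ⇒ a c a a c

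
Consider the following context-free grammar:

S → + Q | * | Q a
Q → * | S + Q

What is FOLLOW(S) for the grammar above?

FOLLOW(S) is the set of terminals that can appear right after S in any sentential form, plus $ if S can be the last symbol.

We compute FOLLOW(S) using the standard algorithm.
FOLLOW(S) starts with {$}.
FIRST(Q) = {*, +}
FIRST(S) = {*, +}
FOLLOW(Q) = {$, +, a}
FOLLOW(S) = {$, +}
Therefore, FOLLOW(S) = {$, +}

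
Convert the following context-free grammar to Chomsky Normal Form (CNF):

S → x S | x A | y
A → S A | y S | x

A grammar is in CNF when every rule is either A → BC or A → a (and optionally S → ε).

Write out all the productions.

TX → x; S → y; TY → y; A → x; S → TX S; S → TX A; A → S A; A → TY S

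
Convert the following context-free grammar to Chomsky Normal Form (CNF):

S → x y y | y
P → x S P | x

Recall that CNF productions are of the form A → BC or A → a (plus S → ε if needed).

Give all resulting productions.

TX → x; TY → y; S → y; P → x; S → TX X0; X0 → TY TY; P → TX X1; X1 → S P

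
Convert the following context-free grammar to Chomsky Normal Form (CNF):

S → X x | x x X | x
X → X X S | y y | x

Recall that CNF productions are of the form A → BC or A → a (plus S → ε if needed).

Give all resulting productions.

TX → x; S → x; TY → y; X → x; S → X TX; S → TX X0; X0 → TX X; X → X X1; X1 → X S; X → TY TY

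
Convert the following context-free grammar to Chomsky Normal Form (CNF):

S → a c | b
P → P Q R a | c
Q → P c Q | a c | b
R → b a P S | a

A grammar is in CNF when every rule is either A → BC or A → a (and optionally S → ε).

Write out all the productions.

TA → a; TC → c; S → b; P → c; Q → b; TB → b; R → a; S → TA TC; P → P X0; X0 → Q X1; X1 → R TA; Q → P X2; X2 → TC Q; Q → TA TC; R → TB X3; X3 → TA X4; X4 → P S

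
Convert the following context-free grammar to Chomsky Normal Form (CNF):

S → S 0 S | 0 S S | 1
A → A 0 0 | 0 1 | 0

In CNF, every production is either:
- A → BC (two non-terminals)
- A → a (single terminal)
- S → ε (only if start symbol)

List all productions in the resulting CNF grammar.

T0 → 0; S → 1; T1 → 1; A → 0; S → S X0; X0 → T0 S; S → T0 X1; X1 → S S; A → A X2; X2 → T0 T0; A → T0 T1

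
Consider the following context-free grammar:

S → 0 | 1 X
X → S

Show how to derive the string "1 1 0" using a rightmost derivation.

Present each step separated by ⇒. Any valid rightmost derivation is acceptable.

S ⇒ 1 X ⇒ 1 S ⇒ 1 1 X ⇒ 1 1 S ⇒ 1 1 0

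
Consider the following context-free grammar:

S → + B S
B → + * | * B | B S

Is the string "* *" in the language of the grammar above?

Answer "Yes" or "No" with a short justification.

No - no valid derivation exists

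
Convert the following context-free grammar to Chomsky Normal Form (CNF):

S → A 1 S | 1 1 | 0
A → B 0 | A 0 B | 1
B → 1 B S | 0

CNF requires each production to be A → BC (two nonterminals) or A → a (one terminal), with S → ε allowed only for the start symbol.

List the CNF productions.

T1 → 1; S → 0; T0 → 0; A → 1; B → 0; S → A X0; X0 → T1 S; S → T1 T1; A → B T0; A → A X1; X1 → T0 B; B → T1 X2; X2 → B S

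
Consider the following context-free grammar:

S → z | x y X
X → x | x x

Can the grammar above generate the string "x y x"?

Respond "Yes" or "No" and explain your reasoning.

Yes - a valid derivation exists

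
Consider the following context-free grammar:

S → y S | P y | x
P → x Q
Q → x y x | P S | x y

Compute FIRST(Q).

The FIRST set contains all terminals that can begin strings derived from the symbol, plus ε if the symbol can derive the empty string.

We compute FIRST(Q) using the standard algorithm.
FIRST(P) = {x}
FIRST(Q) = {x}
FIRST(S) = {x, y}
Therefore, FIRST(Q) = {x}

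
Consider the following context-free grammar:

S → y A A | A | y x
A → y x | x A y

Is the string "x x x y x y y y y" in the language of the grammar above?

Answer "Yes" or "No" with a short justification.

No - no valid derivation exists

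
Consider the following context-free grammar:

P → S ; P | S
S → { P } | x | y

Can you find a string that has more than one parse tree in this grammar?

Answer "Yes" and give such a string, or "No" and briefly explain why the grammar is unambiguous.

No - the grammar is unambiguous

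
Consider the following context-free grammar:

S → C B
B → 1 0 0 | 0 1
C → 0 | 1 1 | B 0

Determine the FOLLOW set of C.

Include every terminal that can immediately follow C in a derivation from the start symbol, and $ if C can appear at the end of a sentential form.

We compute FOLLOW(C) using the standard algorithm.
FOLLOW(S) starts with {$}.
FIRST(B) = {0, 1}
FIRST(C) = {0, 1}
FIRST(S) = {0, 1}
FOLLOW(B) = {$, 0}
FOLLOW(C) = {0, 1}
FOLLOW(S) = {$}
Therefore, FOLLOW(C) = {0, 1}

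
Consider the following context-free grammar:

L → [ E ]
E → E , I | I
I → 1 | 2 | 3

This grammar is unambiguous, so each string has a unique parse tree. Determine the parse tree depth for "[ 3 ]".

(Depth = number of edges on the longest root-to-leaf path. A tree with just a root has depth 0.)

3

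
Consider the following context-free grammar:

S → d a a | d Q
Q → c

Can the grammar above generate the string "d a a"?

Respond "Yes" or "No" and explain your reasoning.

Yes - a valid derivation exists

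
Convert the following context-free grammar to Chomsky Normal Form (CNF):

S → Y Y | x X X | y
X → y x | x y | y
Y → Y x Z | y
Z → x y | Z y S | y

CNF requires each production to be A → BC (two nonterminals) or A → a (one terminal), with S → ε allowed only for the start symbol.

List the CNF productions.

TX → x; S → y; TY → y; X → y; Y → y; Z → y; S → Y Y; S → TX X0; X0 → X X; X → TY TX; X → TX TY; Y → Y X1; X1 → TX Z; Z → TX TY; Z → Z X2; X2 → TY S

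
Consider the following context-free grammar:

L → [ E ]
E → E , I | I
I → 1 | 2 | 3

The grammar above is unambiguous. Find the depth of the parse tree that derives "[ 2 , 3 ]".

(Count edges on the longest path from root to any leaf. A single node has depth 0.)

4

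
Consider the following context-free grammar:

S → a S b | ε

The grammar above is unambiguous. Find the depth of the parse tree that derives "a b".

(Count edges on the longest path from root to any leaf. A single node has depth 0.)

2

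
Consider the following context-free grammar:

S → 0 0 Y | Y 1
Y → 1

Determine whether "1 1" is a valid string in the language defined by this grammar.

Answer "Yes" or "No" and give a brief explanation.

Yes - a valid derivation exists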